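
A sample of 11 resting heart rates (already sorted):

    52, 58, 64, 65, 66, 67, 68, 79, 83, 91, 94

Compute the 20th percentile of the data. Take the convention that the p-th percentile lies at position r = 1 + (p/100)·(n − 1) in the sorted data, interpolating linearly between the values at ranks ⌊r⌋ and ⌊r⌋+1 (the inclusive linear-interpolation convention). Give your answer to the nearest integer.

n = 11.
r = 1 + (20/100)·(11 − 1) = 1 + 2 = 3.
r is an integer, so P20 is the value at rank 3: 64.

64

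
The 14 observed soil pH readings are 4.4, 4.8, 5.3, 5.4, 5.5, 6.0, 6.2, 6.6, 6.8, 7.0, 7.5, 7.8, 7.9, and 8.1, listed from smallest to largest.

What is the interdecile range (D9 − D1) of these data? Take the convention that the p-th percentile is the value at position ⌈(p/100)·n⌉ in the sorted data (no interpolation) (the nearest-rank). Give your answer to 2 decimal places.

3.10

n = 14.
P10: rank ⌈10/100·14⌉ = 2 → 4.8.
P90: rank ⌈90/100·14⌉ = 13 → 7.9.
Difference: 7.9 − 4.8 = 3.1.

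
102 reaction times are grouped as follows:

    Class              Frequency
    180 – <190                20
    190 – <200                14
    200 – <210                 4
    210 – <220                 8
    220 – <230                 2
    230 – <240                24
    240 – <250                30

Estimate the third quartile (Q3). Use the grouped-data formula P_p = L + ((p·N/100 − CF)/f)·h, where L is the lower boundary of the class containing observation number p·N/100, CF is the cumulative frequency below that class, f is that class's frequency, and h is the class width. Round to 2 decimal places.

241.50

N = 102; target position k = 75/100 · 102 = 76.5.
Cumulative frequencies: 20, 34, 38, 46, 48, 72, 102.
Observation 76.5 falls in the class 240 – <250.
L = 240, CF = 72, f = 30, h = 10.
P75 = 240 + ((76.5 − 72)/30)·10 = 240 + 1.5 = 241.5.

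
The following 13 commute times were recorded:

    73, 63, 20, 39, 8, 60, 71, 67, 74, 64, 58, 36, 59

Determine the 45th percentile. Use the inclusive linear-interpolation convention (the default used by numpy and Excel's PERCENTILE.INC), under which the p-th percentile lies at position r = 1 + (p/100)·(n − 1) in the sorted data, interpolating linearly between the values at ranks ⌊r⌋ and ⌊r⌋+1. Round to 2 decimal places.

Sorted: 8, 20, 36, 39, 58, 59, 60, 63, 64, 67, 71, 73, 74.
n = 13.
r = 1 + (45/100)·(13 − 1) = 1 + 5.4 = 6.4.
Rank 6 is 59 and rank 7 is 60.
Interpolate: 59 + 0.4·(60 − 59) = 59 + 0.4·1 = 59.4.

59.40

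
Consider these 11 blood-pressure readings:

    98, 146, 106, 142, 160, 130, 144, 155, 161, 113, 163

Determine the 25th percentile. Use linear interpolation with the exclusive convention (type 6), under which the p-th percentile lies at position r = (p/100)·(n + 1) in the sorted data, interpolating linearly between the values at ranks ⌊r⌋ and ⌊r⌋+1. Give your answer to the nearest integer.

Sorted: 98, 106, 113, 130, 142, 144, 146, 155, 160, 161, 163.
n = 11.
r = (25/100)·(11 + 1) = 3.
r is an integer, so P25 is the value at rank 3: 113.

113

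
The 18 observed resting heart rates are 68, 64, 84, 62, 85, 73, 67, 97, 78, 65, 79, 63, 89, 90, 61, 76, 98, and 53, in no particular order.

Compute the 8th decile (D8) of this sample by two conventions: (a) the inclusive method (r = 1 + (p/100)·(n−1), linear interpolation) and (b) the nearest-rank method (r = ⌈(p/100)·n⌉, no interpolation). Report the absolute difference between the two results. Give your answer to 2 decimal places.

1.60

Sorted: 53, 61, 62, 63, 64, 65, 67, 68, 73, 76, 78, 79, 84, 85, 89, 90, 97, 98.
n = 18.
(a) r = 14.6; between ranks 14 (85) and 15 (89): 87.4.
(b) the nearest-rank method: rank 15 → 89.
|87.4 − 89| = 1.6.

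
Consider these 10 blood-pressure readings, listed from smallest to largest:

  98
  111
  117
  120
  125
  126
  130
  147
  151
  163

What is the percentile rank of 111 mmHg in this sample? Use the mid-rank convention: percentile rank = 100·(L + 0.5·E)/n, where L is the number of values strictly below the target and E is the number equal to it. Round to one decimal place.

15.0

Count below 111: L = 1; count equal: E = 1; n = 10.
Percentile rank = 100·(1 + 0.5·1)/10 = 100·1.5/10 = 15.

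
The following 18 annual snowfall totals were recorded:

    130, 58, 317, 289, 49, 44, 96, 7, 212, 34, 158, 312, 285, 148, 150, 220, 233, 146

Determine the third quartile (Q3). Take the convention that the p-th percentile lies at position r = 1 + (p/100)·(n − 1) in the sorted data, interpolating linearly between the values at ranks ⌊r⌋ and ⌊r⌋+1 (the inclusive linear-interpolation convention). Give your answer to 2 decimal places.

229.75

Sorted: 7, 34, 44, 49, 58, 96, 130, 146, 148, 150, 158, 212, 220, 233, 285, 289, 312, 317.
n = 18.
r = 1 + (75/100)·(18 − 1) = 1 + 12.75 = 13.75.
Rank 13 is 220 and rank 14 is 233.
Interpolate: 220 + 0.75·(233 − 220) = 220 + 0.75·13 = 229.75.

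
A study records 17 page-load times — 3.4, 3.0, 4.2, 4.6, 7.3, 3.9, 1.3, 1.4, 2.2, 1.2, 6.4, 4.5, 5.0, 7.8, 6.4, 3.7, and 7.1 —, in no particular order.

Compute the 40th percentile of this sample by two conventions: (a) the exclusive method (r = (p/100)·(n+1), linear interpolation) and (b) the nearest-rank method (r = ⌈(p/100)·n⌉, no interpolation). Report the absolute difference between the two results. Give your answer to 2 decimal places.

0.04

Sorted: 1.2, 1.3, 1.4, 2.2, 3.0, 3.4, 3.7, 3.9, 4.2, 4.5, 4.6, 5.0, 6.4, 6.4, 7.1, 7.3, 7.8.
n = 17.
(a) r = 7.2; between ranks 7 (3.7) and 8 (3.9): 3.74.
(b) the nearest-rank method: rank 7 → 3.7.
|3.74 − 3.7| = 0.04.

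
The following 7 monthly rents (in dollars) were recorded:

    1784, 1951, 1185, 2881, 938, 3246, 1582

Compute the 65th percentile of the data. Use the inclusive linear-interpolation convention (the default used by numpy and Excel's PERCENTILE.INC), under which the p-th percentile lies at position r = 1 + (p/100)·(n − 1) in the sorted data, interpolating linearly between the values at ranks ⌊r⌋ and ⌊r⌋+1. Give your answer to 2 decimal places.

Sorted: 938, 1185, 1582, 1784, 1951, 2881, 3246.
n = 7.
r = 1 + (65/100)·(7 − 1) = 1 + 3.9 = 4.9.
Rank 4 is 1784 and rank 5 is 1951.
Interpolate: 1784 + 0.9·(1951 − 1784) = 1784 + 0.9·167 = 1934.3.

1934.30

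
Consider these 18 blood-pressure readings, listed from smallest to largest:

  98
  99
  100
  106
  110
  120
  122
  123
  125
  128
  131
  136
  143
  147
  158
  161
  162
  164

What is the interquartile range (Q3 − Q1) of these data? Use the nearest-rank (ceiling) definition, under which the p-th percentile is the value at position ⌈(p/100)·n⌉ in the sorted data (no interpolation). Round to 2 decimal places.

n = 18.
P25: rank ⌈25/100·18⌉ = 5 → 110.
P75: rank ⌈75/100·18⌉ = 14 → 147.
Difference: 147 − 110 = 37.

37.00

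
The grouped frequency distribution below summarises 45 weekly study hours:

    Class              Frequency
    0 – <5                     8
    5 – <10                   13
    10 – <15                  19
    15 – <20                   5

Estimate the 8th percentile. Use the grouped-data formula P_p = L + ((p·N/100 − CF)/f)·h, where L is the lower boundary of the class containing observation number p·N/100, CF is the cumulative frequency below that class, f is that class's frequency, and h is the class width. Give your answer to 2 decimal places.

2.25

N = 45; target position k = 8/100 · 45 = 3.6.
Cumulative frequencies: 8, 21, 40, 45.
Observation 3.6 falls in the class 0 – <5.
L = 0, CF = 0, f = 8, h = 5.
P8 = 0 + ((3.6 − 0)/8)·5 = 0 + 2.25 = 2.25.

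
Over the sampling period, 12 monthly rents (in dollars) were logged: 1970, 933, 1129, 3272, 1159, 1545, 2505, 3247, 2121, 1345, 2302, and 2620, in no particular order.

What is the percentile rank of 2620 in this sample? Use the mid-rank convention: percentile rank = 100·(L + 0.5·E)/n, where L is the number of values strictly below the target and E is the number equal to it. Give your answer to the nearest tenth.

Sorted: 933, 1129, 1159, 1345, 1545, 1970, 2121, 2302, 2505, 2620, 3247, 3272.
Count below 2620: L = 9; count equal: E = 1; n = 12.
Percentile rank = 100·(9 + 0.5·1)/12 = 100·9.5/12 = 79.17.

79.2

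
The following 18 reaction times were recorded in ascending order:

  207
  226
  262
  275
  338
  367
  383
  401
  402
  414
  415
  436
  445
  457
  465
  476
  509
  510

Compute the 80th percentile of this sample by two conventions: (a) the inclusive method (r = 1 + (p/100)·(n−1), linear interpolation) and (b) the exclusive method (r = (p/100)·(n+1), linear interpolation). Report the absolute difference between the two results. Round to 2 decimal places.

n = 18.
(a) r = 14.6; between ranks 14 (457) and 15 (465): 461.8.
(b) r = 15.2; between ranks 15 (465) and 16 (476): 467.2.
|461.8 − 467.2| = 5.4.

5.40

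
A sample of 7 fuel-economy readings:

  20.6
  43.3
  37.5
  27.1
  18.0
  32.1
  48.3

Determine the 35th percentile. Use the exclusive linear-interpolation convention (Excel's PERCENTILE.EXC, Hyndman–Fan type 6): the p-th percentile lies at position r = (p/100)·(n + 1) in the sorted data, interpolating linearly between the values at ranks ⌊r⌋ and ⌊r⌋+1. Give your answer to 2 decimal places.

Sorted: 18.0, 20.6, 27.1, 32.1, 37.5, 43.3, 48.3.
n = 7.
r = (35/100)·(7 + 1) = 2.8.
Rank 2 is 20.6 and rank 3 is 27.1.
Interpolate: 20.6 + 0.8·(27.1 − 20.6) = 20.6 + 0.8·6.5 = 25.8.

25.80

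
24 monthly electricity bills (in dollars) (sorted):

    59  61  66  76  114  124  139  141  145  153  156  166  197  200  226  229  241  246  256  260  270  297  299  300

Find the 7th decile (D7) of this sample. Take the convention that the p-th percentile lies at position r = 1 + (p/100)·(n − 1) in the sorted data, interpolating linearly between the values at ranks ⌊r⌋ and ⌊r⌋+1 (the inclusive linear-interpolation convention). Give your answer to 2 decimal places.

241.50

n = 24.
r = 1 + (70/100)·(24 − 1) = 1 + 16.1 = 17.1.
Rank 17 is 241 and rank 18 is 246.
Interpolate: 241 + 0.1·(246 − 241) = 241 + 0.1·5 = 241.5.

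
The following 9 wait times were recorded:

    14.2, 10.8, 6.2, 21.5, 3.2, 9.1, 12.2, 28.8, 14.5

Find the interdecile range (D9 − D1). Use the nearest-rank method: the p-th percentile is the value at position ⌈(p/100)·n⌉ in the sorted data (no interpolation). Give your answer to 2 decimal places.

Sorted: 3.2, 6.2, 9.1, 10.8, 12.2, 14.2, 14.5, 21.5, 28.8.
n = 9.
P10: rank ⌈10/100·9⌉ = 1 → 3.2.
P90: rank ⌈90/100·9⌉ = 9 → 28.8.
Difference: 28.8 − 3.2 = 25.6.

25.60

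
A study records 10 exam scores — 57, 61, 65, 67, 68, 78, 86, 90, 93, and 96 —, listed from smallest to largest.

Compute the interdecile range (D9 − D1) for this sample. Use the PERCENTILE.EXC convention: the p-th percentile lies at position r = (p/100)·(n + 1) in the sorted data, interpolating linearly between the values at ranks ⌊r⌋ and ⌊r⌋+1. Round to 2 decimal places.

n = 10.
P10: r = 1.1; ranks 1–2 are 57, 61; interpolating gives 57.4.
P90: r = 9.9; ranks 9–10 are 93, 96; interpolating gives 95.7.
Difference: 95.7 − 57.4 = 38.3.

38.30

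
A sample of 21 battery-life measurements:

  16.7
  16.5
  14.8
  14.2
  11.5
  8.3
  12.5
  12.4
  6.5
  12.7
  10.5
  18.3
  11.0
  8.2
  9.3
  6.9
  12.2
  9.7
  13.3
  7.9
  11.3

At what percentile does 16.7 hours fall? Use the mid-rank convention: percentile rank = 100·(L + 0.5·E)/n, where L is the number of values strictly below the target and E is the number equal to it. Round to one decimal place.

92.9

Sorted: 6.5, 6.9, 7.9, 8.2, 8.3, 9.3, 9.7, 10.5, 11.0, 11.3, 11.5, 12.2, 12.4, 12.5, 12.7, 13.3, 14.2, 14.8, 16.5, 16.7, 18.3.
Count below 16.7: L = 19; count equal: E = 1; n = 21.
Percentile rank = 100·(19 + 0.5·1)/21 = 100·19.5/21 = 92.86.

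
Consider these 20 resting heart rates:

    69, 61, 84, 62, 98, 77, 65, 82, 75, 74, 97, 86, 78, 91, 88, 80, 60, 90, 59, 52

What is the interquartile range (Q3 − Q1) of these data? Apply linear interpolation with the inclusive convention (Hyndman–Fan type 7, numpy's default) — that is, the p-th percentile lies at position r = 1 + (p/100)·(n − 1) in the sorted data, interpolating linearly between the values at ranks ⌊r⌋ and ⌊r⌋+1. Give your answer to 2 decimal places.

22.25

Sorted: 52, 59, 60, 61, 62, 65, 69, 74, 75, 77, 78, 80, 82, 84, 86, 88, 90, 91, 97, 98.
n = 20.
P25: r = 5.75; ranks 5–6 are 62, 65; interpolating gives 64.25.
P75: r = 15.25; ranks 15–16 are 86, 88; interpolating gives 86.5.
Difference: 86.5 − 64.25 = 22.25.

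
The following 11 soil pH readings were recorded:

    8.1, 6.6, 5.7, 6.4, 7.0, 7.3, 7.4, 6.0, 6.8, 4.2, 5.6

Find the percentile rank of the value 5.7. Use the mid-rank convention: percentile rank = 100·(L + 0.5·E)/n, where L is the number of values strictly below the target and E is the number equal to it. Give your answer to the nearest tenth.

22.7

Sorted: 4.2, 5.6, 5.7, 6.0, 6.4, 6.6, 6.8, 7.0, 7.3, 7.4, 8.1.
Count below 5.7: L = 2; count equal: E = 1; n = 11.
Percentile rank = 100·(2 + 0.5·1)/11 = 100·2.5/11 = 22.73.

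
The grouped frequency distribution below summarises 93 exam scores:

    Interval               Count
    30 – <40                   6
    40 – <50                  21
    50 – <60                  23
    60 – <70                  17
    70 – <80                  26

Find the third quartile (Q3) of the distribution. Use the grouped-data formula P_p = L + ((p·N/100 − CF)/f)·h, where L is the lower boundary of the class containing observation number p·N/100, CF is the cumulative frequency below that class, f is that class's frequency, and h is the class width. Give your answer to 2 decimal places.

N = 93; target position k = 75/100 · 93 = 69.75.
Cumulative frequencies: 6, 27, 50, 67, 93.
Observation 69.75 falls in the class 70 – <80.
L = 70, CF = 67, f = 26, h = 10.
P75 = 70 + ((69.75 − 67)/26)·10 = 70 + 1.05769 = 71.0577.

71.06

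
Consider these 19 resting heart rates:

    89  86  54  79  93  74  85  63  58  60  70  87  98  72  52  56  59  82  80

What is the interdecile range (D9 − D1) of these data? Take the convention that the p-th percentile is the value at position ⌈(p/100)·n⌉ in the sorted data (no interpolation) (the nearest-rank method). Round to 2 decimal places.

Sorted: 52, 54, 56, 58, 59, 60, 63, 70, 72, 74, 79, 80, 82, 85, 86, 87, 89, 93, 98.
n = 19.
P10: rank ⌈10/100·19⌉ = 2 → 54.
P90: rank ⌈90/100·19⌉ = 18 → 93.
Difference: 93 − 54 = 39.

39.00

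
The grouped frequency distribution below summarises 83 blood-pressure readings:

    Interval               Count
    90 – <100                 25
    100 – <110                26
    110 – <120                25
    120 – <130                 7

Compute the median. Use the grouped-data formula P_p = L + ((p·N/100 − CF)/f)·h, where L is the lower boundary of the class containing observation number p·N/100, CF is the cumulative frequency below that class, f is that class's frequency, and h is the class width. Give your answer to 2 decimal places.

106.35

N = 83; target position k = 50/100 · 83 = 41.5.
Cumulative frequencies: 25, 51, 76, 83.
Observation 41.5 falls in the class 100 – <110.
L = 100, CF = 25, f = 26, h = 10.
P50 = 100 + ((41.5 − 25)/26)·10 = 100 + 6.34615 = 106.346.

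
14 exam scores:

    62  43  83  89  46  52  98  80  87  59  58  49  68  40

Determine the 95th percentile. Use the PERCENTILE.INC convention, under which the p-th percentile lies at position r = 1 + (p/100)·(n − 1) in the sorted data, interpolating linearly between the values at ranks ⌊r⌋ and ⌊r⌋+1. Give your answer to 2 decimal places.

Sorted: 40, 43, 46, 49, 52, 58, 59, 62, 68, 80, 83, 87, 89, 98.
n = 14.
r = 1 + (95/100)·(14 − 1) = 1 + 12.35 = 13.35.
Rank 13 is 89 and rank 14 is 98.
Interpolate: 89 + 0.35·(98 − 89) = 89 + 0.35·9 = 92.15.

92.15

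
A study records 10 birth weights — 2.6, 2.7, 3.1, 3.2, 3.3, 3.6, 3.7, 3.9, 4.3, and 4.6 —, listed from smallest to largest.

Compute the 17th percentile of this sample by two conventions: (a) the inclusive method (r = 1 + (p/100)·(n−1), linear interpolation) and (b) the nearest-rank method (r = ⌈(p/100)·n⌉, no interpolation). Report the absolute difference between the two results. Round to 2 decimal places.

n = 10.
(a) r = 2.53; between ranks 2 (2.7) and 3 (3.1): 2.912.
(b) the nearest-rank method: rank 2 → 2.7.
|2.912 − 2.7| = 0.212.

0.21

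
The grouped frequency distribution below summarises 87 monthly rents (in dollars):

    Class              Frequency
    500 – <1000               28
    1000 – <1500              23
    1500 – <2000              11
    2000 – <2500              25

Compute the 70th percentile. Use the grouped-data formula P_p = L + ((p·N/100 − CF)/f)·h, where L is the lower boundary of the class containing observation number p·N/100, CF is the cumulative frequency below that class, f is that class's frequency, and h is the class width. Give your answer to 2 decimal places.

N = 87; target position k = 70/100 · 87 = 60.9.
Cumulative frequencies: 28, 51, 62, 87.
Observation 60.9 falls in the class 1500 – <2000.
L = 1500, CF = 51, f = 11, h = 500.
P70 = 1500 + ((60.9 − 51)/11)·500 = 1500 + 450 = 1950.

1950.00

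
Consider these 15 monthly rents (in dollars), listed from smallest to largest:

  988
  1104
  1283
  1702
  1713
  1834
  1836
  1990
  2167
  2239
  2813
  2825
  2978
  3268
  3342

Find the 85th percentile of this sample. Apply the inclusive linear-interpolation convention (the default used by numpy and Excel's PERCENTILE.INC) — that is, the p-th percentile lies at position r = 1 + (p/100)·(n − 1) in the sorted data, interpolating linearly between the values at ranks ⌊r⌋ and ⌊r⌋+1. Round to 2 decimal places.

n = 15.
r = 1 + (85/100)·(15 − 1) = 1 + 11.9 = 12.9.
Rank 12 is 2825 and rank 13 is 2978.
Interpolate: 2825 + 0.9·(2978 − 2825) = 2825 + 0.9·153 = 2962.7.

2962.70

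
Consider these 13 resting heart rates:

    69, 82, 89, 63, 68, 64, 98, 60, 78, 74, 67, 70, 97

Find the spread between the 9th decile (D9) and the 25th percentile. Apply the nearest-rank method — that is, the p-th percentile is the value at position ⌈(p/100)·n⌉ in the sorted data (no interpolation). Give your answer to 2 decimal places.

Sorted: 60, 63, 64, 67, 68, 69, 70, 74, 78, 82, 89, 97, 98.
n = 13.
P25: rank ⌈25/100·13⌉ = 4 → 67.
P90: rank ⌈90/100·13⌉ = 12 → 97.
Difference: 97 − 67 = 30.

30.00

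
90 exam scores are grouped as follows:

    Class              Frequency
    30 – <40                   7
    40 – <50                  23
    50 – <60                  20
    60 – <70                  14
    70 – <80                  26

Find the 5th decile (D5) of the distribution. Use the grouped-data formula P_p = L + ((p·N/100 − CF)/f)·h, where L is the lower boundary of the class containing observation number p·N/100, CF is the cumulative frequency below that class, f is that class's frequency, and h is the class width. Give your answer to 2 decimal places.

N = 90; target position k = 50/100 · 90 = 45.
Cumulative frequencies: 7, 30, 50, 64, 90.
Observation 45 falls in the class 50 – <60.
L = 50, CF = 30, f = 20, h = 10.
P50 = 50 + ((45 − 30)/20)·10 = 50 + 7.5 = 57.5.

57.50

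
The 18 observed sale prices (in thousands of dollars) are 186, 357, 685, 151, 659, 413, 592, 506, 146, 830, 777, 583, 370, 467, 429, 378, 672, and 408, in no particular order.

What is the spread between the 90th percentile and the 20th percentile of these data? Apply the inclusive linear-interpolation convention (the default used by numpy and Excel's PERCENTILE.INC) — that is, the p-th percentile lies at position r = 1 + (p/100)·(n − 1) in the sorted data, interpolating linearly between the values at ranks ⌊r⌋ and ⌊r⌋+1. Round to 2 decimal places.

Sorted: 146, 151, 186, 357, 370, 378, 408, 413, 429, 467, 506, 583, 592, 659, 672, 685, 777, 830.
n = 18.
P20: r = 4.4; ranks 4–5 are 357, 370; interpolating gives 362.2.
P90: r = 16.3; ranks 16–17 are 685, 777; interpolating gives 712.6.
Difference: 712.6 − 362.2 = 350.4.

350.40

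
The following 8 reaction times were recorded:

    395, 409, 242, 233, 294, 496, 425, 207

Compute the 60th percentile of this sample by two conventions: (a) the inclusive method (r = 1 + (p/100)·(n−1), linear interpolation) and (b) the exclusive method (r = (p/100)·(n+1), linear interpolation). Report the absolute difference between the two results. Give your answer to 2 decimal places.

Sorted: 207, 233, 242, 294, 395, 409, 425, 496.
n = 8.
(a) r = 5.2; between ranks 5 (395) and 6 (409): 397.8.
(b) r = 5.4; between ranks 5 (395) and 6 (409): 400.6.
|397.8 − 400.6| = 2.8.

2.80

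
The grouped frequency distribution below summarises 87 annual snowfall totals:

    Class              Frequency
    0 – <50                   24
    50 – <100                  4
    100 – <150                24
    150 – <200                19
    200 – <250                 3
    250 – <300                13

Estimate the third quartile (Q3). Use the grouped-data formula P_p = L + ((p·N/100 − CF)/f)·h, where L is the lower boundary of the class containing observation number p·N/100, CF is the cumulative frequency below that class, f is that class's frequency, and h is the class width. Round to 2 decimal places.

184.87

N = 87; target position k = 75/100 · 87 = 65.25.
Cumulative frequencies: 24, 28, 52, 71, 74, 87.
Observation 65.25 falls in the class 150 – <200.
L = 150, CF = 52, f = 19, h = 50.
P75 = 150 + ((65.25 − 52)/19)·50 = 150 + 34.8684 = 184.868.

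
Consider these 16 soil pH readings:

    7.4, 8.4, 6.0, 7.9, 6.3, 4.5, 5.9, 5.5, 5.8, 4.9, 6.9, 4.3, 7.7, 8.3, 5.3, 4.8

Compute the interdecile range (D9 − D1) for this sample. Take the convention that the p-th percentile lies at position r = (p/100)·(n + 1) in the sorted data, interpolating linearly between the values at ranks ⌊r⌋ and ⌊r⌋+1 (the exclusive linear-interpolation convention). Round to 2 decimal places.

Sorted: 4.3, 4.5, 4.8, 4.9, 5.3, 5.5, 5.8, 5.9, 6.0, 6.3, 6.9, 7.4, 7.7, 7.9, 8.3, 8.4.
n = 16.
P10: r = 1.7; ranks 1–2 are 4.3, 4.5; interpolating gives 4.44.
P90: r = 15.3; ranks 15–16 are 8.3, 8.4; interpolating gives 8.33.
Difference: 8.33 − 4.44 = 3.89.

3.89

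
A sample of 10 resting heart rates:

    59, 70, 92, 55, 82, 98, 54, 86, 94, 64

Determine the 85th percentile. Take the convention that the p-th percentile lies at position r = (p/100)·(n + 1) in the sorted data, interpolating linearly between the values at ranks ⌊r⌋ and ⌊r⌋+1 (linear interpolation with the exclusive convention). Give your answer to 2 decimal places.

Sorted: 54, 55, 59, 64, 70, 82, 86, 92, 94, 98.
n = 10.
r = (85/100)·(10 + 1) = 9.35.
Rank 9 is 94 and rank 10 is 98.
Interpolate: 94 + 0.35·(98 − 94) = 94 + 0.35·4 = 95.4.

95.40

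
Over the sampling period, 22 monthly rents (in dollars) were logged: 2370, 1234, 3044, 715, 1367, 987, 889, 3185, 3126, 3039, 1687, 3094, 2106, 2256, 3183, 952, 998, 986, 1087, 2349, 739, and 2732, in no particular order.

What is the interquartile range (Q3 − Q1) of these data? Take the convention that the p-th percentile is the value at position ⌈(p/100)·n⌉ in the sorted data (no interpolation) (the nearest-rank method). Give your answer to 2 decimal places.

Sorted: 715, 739, 889, 952, 986, 987, 998, 1087, 1234, 1367, 1687, 2106, 2256, 2349, 2370, 2732, 3039, 3044, 3094, 3126, 3183, 3185.
n = 22.
P25: rank ⌈25/100·22⌉ = 6 → 987.
P75: rank ⌈75/100·22⌉ = 17 → 3039.
Difference: 3039 − 987 = 2052.

2052.00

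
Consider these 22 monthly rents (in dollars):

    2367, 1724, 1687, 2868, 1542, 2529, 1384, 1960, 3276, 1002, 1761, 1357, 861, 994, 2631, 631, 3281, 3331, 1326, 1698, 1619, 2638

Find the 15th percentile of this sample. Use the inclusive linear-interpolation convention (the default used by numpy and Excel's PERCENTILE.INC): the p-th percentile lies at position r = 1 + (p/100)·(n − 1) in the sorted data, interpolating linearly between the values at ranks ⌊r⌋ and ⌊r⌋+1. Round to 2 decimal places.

Sorted: 631, 861, 994, 1002, 1326, 1357, 1384, 1542, 1619, 1687, 1698, 1724, 1761, 1960, 2367, 2529, 2631, 2638, 2868, 3276, 3281, 3331.
n = 22.
r = 1 + (15/100)·(22 − 1) = 1 + 3.15 = 4.15.
Rank 4 is 1002 and rank 5 is 1326.
Interpolate: 1002 + 0.15·(1326 − 1002) = 1002 + 0.15·324 = 1050.6.

1050.60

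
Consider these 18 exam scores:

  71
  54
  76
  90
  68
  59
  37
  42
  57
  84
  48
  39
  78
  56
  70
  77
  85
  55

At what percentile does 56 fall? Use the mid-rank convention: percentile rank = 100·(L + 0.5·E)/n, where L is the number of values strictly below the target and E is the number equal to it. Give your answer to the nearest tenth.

36.1

Sorted: 37, 39, 42, 48, 54, 55, 56, 57, 59, 68, 70, 71, 76, 77, 78, 84, 85, 90.
Count below 56: L = 6; count equal: E = 1; n = 18.
Percentile rank = 100·(6 + 0.5·1)/18 = 100·6.5/18 = 36.11.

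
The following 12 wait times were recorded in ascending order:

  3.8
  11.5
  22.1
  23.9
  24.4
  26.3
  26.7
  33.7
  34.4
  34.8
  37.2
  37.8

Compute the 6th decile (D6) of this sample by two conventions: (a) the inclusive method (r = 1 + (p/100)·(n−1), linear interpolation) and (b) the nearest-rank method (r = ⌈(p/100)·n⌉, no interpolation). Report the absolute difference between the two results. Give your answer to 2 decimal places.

n = 12.
(a) r = 7.6; between ranks 7 (26.7) and 8 (33.7): 30.9.
(b) the nearest-rank method: rank 8 → 33.7.
|30.9 − 33.7| = 2.8.

2.80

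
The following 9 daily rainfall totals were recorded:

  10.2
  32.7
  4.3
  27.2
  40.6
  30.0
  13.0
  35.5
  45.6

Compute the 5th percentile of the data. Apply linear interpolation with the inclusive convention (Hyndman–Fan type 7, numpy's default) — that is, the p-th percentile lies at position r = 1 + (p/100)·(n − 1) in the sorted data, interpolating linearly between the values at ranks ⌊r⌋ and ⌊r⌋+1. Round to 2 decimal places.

6.66

Sorted: 4.3, 10.2, 13.0, 27.2, 30.0, 32.7, 35.5, 40.6, 45.6.
n = 9.
r = 1 + (5/100)·(9 − 1) = 1 + 0.4 = 1.4.
Rank 1 is 4.3 and rank 2 is 10.2.
Interpolate: 4.3 + 0.4·(10.2 − 4.3) = 4.3 + 0.4·5.9 = 6.66.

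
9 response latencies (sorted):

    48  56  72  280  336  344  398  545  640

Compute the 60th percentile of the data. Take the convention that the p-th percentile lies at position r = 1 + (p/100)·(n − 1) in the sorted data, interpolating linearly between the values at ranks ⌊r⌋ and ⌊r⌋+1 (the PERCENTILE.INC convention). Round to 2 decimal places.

342.40

n = 9.
r = 1 + (60/100)·(9 − 1) = 1 + 4.8 = 5.8.
Rank 5 is 336 and rank 6 is 344.
Interpolate: 336 + 0.8·(344 − 336) = 336 + 0.8·8 = 342.4.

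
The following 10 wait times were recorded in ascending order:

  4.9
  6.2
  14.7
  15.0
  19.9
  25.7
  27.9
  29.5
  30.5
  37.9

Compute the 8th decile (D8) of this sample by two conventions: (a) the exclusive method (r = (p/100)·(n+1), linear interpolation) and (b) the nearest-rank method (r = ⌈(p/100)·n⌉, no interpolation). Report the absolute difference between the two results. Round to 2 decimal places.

0.80

n = 10.
(a) r = 8.8; between ranks 8 (29.5) and 9 (30.5): 30.3.
(b) the nearest-rank method: rank 8 → 29.5.
|30.3 − 29.5| = 0.8.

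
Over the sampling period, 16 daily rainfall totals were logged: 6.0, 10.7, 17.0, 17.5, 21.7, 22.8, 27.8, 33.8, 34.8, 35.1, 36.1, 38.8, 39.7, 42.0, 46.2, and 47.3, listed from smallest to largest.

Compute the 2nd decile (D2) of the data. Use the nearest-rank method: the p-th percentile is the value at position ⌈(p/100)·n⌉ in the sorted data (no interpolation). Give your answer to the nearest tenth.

17.5

n = 16.
Position = ⌈20/100 · 16⌉ = ⌈3.2⌉ = 4.
The value at rank 4 is 17.5.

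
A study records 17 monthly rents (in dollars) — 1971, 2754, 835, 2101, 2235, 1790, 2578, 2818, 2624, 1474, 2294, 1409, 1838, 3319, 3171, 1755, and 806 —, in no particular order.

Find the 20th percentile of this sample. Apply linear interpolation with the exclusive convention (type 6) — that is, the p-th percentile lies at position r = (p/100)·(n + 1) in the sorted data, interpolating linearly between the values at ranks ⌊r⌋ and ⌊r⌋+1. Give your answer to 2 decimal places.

Sorted: 806, 835, 1409, 1474, 1755, 1790, 1838, 1971, 2101, 2235, 2294, 2578, 2624, 2754, 2818, 3171, 3319.
n = 17.
r = (20/100)·(17 + 1) = 3.6.
Rank 3 is 1409 and rank 4 is 1474.
Interpolate: 1409 + 0.6·(1474 − 1409) = 1409 + 0.6·65 = 1448.

1448.00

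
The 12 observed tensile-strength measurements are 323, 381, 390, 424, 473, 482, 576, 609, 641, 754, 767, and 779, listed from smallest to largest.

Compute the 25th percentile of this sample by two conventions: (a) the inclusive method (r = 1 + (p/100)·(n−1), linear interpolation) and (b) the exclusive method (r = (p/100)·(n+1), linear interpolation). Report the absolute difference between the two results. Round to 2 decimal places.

n = 12.
(a) r = 3.75; between ranks 3 (390) and 4 (424): 415.5.
(b) r = 3.25; between ranks 3 (390) and 4 (424): 398.5.
|415.5 − 398.5| = 17.

17.00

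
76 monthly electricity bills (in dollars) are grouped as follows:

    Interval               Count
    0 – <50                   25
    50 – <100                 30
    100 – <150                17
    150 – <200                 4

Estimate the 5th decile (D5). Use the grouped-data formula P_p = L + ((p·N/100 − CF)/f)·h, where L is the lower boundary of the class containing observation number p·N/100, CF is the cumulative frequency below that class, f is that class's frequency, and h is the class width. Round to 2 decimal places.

N = 76; target position k = 50/100 · 76 = 38.
Cumulative frequencies: 25, 55, 72, 76.
Observation 38 falls in the class 50 – <100.
L = 50, CF = 25, f = 30, h = 50.
P50 = 50 + ((38 − 25)/30)·50 = 50 + 21.6667 = 71.6667.

71.67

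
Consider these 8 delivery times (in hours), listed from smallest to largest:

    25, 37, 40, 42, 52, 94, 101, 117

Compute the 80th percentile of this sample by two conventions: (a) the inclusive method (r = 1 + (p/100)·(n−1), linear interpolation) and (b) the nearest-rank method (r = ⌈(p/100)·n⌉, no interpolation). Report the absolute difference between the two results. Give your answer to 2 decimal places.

n = 8.
(a) r = 6.6; between ranks 6 (94) and 7 (101): 98.2.
(b) the nearest-rank method: rank 7 → 101.
|98.2 − 101| = 2.8.

2.80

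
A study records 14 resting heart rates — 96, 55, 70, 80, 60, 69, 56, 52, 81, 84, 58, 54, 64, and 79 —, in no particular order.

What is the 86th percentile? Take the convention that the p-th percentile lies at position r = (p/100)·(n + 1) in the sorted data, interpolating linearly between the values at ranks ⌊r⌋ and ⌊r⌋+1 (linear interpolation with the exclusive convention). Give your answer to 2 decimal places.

83.70

Sorted: 52, 54, 55, 56, 58, 60, 64, 69, 70, 79, 80, 81, 84, 96.
n = 14.
r = (86/100)·(14 + 1) = 12.9.
Rank 12 is 81 and rank 13 is 84.
Interpolate: 81 + 0.9·(84 − 81) = 81 + 0.9·3 = 83.7.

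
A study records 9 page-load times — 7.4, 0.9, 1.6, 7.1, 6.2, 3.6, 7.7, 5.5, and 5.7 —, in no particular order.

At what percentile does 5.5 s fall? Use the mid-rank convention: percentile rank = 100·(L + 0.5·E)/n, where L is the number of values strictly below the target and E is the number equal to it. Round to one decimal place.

Sorted: 0.9, 1.6, 3.6, 5.5, 5.7, 6.2, 7.1, 7.4, 7.7.
Count below 5.5: L = 3; count equal: E = 1; n = 9.
Percentile rank = 100·(3 + 0.5·1)/9 = 100·3.5/9 = 38.89.

38.9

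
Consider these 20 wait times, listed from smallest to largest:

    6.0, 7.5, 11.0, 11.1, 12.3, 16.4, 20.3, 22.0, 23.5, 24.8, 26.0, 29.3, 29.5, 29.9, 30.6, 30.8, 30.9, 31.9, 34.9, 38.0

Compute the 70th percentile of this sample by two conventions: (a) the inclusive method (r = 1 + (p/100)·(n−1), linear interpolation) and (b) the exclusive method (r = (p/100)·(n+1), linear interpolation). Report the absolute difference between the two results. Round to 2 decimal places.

0.28

n = 20.
(a) r = 14.3; between ranks 14 (29.9) and 15 (30.6): 30.11.
(b) r = 14.7; between ranks 14 (29.9) and 15 (30.6): 30.39.
|30.11 − 30.39| = 0.28.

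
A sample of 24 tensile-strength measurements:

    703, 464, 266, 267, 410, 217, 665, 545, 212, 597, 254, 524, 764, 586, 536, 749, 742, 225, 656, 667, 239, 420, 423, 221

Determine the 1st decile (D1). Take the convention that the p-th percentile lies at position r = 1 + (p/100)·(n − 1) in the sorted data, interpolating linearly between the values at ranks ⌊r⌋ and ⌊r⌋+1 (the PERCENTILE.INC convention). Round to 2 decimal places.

222.20

Sorted: 212, 217, 221, 225, 239, 254, 266, 267, 410, 420, 423, 464, 524, 536, 545, 586, 597, 656, 665, 667, 703, 742, 749, 764.
n = 24.
r = 1 + (10/100)·(24 − 1) = 1 + 2.3 = 3.3.
Rank 3 is 221 and rank 4 is 225.
Interpolate: 221 + 0.3·(225 − 221) = 221 + 0.3·4 = 222.2.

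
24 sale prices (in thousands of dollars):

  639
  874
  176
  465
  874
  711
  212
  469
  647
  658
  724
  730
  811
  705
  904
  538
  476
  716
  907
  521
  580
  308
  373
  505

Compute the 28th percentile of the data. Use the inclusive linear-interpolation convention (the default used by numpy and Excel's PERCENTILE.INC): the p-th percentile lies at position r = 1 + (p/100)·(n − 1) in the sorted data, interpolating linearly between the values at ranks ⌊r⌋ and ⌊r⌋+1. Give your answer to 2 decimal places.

488.76

Sorted: 176, 212, 308, 373, 465, 469, 476, 505, 521, 538, 580, 639, 647, 658, 705, 711, 716, 724, 730, 811, 874, 874, 904, 907.
n = 24.
r = 1 + (28/100)·(24 − 1) = 1 + 6.44 = 7.44.
Rank 7 is 476 and rank 8 is 505.
Interpolate: 476 + 0.44·(505 − 476) = 476 + 0.44·29 = 488.76.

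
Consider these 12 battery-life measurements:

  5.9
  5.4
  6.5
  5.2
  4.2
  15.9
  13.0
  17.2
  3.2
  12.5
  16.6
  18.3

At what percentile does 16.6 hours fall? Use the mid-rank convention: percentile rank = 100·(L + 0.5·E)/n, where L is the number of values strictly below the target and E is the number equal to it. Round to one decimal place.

Sorted: 3.2, 4.2, 5.2, 5.4, 5.9, 6.5, 12.5, 13.0, 15.9, 16.6, 17.2, 18.3.
Count below 16.6: L = 9; count equal: E = 1; n = 12.
Percentile rank = 100·(9 + 0.5·1)/12 = 100·9.5/12 = 79.17.

79.2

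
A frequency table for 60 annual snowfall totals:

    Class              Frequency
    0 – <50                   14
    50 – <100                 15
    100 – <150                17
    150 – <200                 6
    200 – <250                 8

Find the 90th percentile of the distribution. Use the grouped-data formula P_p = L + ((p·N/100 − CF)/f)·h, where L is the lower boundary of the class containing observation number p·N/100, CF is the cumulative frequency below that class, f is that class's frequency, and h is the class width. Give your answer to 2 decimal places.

212.50

N = 60; target position k = 90/100 · 60 = 54.
Cumulative frequencies: 14, 29, 46, 52, 60.
Observation 54 falls in the class 200 – <250.
L = 200, CF = 52, f = 8, h = 50.
P90 = 200 + ((54 − 52)/8)·50 = 200 + 12.5 = 212.5.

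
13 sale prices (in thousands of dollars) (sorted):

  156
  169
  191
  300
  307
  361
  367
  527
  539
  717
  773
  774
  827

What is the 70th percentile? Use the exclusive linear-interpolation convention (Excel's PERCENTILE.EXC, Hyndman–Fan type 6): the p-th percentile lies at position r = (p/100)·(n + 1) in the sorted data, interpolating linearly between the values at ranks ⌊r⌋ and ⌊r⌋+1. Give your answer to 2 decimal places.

n = 13.
r = (70/100)·(13 + 1) = 9.8.
Rank 9 is 539 and rank 10 is 717.
Interpolate: 539 + 0.8·(717 − 539) = 539 + 0.8·178 = 681.4.

681.40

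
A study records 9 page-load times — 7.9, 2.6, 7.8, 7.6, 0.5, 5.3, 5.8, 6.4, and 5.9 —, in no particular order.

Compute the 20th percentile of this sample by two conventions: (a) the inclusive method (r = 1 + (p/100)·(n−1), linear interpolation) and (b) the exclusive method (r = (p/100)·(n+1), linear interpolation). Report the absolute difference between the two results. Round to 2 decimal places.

1.62

Sorted: 0.5, 2.6, 5.3, 5.8, 5.9, 6.4, 7.6, 7.8, 7.9.
n = 9.
(a) r = 2.6; between ranks 2 (2.6) and 3 (5.3): 4.22.
(b) r = 2 → value at rank 2 = 2.6.
|4.22 − 2.6| = 1.62.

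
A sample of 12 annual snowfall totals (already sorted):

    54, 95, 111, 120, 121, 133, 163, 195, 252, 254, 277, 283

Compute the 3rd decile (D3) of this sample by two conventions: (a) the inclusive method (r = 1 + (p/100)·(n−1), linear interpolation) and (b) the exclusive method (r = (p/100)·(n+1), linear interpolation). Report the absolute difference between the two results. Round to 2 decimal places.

n = 12.
(a) r = 4.3; between ranks 4 (120) and 5 (121): 120.3.
(b) r = 3.9; between ranks 3 (111) and 4 (120): 119.1.
|120.3 − 119.1| = 1.2.

1.20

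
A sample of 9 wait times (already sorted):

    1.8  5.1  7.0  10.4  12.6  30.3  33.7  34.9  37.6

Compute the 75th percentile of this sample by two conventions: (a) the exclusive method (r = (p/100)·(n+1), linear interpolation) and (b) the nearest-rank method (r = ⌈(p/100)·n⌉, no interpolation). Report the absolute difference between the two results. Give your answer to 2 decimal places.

0.60

n = 9.
(a) r = 7.5; between ranks 7 (33.7) and 8 (34.9): 34.3.
(b) the nearest-rank method: rank 7 → 33.7.
|34.3 − 33.7| = 0.6.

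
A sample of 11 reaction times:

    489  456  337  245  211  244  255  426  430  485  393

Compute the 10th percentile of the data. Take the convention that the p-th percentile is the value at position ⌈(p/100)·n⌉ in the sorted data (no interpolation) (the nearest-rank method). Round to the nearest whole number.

244

Sorted: 211, 244, 245, 255, 337, 393, 426, 430, 456, 485, 489.
n = 11.
Position = ⌈10/100 · 11⌉ = ⌈1.1⌉ = 2.
The value at rank 2 is 244.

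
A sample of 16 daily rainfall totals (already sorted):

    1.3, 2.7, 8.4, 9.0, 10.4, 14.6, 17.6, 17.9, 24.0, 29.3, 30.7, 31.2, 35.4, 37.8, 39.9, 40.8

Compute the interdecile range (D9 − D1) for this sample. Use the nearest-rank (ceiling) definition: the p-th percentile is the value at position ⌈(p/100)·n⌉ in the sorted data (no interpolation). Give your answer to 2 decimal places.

37.20

n = 16.
P10: rank ⌈10/100·16⌉ = 2 → 2.7.
P90: rank ⌈90/100·16⌉ = 15 → 39.9.
Difference: 39.9 − 2.7 = 37.2.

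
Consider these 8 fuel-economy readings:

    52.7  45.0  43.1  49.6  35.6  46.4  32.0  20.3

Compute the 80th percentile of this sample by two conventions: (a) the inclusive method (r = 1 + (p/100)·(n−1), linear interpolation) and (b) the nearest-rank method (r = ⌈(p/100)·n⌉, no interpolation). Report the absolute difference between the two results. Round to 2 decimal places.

1.28

Sorted: 20.3, 32.0, 35.6, 43.1, 45.0, 46.4, 49.6, 52.7.
n = 8.
(a) r = 6.6; between ranks 6 (46.4) and 7 (49.6): 48.32.
(b) the nearest-rank method: rank 7 → 49.6.
|48.32 − 49.6| = 1.28.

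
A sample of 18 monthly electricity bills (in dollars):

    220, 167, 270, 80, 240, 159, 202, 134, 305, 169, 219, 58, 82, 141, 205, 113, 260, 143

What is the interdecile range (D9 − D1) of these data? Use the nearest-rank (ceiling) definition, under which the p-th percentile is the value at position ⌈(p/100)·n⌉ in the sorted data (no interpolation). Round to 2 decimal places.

Sorted: 58, 80, 82, 113, 134, 141, 143, 159, 167, 169, 202, 205, 219, 220, 240, 260, 270, 305.
n = 18.
P10: rank ⌈10/100·18⌉ = 2 → 80.
P90: rank ⌈90/100·18⌉ = 17 → 270.
Difference: 270 − 80 = 190.

190.00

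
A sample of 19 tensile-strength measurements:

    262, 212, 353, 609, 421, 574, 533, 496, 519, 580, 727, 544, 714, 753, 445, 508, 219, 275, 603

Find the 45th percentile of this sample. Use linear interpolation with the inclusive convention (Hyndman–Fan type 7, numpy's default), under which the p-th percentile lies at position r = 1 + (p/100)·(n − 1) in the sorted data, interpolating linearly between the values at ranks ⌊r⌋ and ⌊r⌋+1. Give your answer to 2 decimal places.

509.10

Sorted: 212, 219, 262, 275, 353, 421, 445, 496, 508, 519, 533, 544, 574, 580, 603, 609, 714, 727, 753.
n = 19.
r = 1 + (45/100)·(19 − 1) = 1 + 8.1 = 9.1.
Rank 9 is 508 and rank 10 is 519.
Interpolate: 508 + 0.1·(519 − 508) = 508 + 0.1·11 = 509.1.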